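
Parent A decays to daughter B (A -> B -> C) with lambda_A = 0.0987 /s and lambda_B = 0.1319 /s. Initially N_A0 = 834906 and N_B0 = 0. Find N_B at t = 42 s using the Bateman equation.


N_B(t) = lambda_A * N_A0 / (lambda_B - lambda_A) * [exp(-lambda_A*t) - exp(-lambda_B*t)]
exp(-0.0987*42) = 0.01583710; exp(-0.1319*42) = 0.003927312
N_B = 0.0987 * 834906 / (0.1319 - 0.0987) * (0.01583710 - 0.003927312)
N_B = 29561

29561


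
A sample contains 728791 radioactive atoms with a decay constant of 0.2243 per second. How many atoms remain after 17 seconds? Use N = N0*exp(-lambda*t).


N = N0 * exp(-lambda * t)
N = 728791 * exp(-0.2243 * 17)
N = 16091

16091


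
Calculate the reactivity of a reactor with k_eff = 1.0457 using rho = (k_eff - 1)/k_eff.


rho = (k_eff - 1) / k_eff
rho = (1.0457 - 1) / 1.0457
rho = 0.043703

0.043703


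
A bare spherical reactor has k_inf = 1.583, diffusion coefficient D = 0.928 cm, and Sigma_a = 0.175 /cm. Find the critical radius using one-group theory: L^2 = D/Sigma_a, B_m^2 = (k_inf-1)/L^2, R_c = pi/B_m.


L^2 = D / Sigma_a = 0.928 / 0.175 = 5.302857 cm^2
B_m^2 = (k_inf - 1) / L^2 = (1.583 - 1) / 5.302857 = 0.1099407 /cm^2
For a bare sphere: B_g = pi/R, so R_c = pi / sqrt(B_m^2)
R_c = pi / sqrt(0.1099407) = 9.4748 cm

9.4748


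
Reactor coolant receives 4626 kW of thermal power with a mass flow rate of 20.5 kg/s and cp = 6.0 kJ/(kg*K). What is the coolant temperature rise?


dT = Q / (m_dot * cp)
dT = 4626 / (20.5 * 6.0)
dT = 37.610 C

37.610


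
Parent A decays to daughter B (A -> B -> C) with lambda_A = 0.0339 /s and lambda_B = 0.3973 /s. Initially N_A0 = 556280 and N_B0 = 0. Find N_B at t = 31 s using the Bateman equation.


N_B(t) = lambda_A * N_A0 / (lambda_B - lambda_A) * [exp(-lambda_A*t) - exp(-lambda_B*t)]
exp(-0.0339*31) = 0.3496229; exp(-0.3973*31) = 4.478152e-06
N_B = 0.0339 * 556280 / (0.3973 - 0.0339) * (0.3496229 - 4.478152e-06)
N_B = 18143

18143


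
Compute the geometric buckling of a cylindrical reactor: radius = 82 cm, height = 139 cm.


B^2 = (2.405/R)^2 + (pi/H)^2
B^2 = (2.405/82)^2 + (pi/139)^2
B^2 = 0.0013710 /cm^2

0.0013710


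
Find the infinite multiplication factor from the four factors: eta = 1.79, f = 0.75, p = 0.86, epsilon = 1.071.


k_inf = eta * f * p * epsilon
k_inf = 1.79 * 0.75 * 0.86 * 1.071
k_inf = 1.2365

1.2365


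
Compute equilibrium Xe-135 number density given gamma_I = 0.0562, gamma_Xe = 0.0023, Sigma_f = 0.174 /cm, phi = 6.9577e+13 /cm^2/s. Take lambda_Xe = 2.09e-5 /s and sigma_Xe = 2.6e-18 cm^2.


Xe_eq = (gamma_I + gamma_Xe) * Sigma_f * phi / (lambda_Xe + sigma_Xe * phi)
Numerator = (0.0562 + 0.0023) * 0.174 * 6.9577e+13 = 7.082243e+11
Denominator = 2.09e-5 + 2.6e-18 * 6.9577e+13 = 2.018002e-04
Xe_eq = 7.082243e+11 / 2.018002e-04 = 3.5095e+15 /cm^3

3.5095e+15


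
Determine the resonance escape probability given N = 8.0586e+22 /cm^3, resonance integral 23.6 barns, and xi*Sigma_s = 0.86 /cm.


p = exp(-N * I * 1e-24 / (xi*Sigma_s))
p = exp(-8.0586e+22 * 23.6 * 1e-24 / 0.86)
p = 0.10954

0.10954


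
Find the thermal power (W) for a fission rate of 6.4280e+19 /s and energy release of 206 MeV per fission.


P = fission_rate * E_MeV * 1.602e-13
P = 6.4280e+19 * 206 * 1.602e-13
P = 2.1213e+09 W

2.1213e+09


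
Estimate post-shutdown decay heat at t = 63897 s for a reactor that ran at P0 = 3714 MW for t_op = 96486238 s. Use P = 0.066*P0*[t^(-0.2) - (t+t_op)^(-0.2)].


P/P0 = 0.066 * [t^(-0.2) - (t + t_op)^(-0.2)]
P/P0 = 0.066 * [63897^(-0.2) - (63897 + 96486238)^(-0.2)]
P/P0 = 0.066 * [0.1093714 - 0.02529586] = 0.005548986
P = 3714 * 0.005548986 = 20.609 MW

20.609


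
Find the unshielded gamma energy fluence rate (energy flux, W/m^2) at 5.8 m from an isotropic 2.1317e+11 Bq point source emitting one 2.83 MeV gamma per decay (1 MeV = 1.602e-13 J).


psi = A * E * 1.602e-13 / (4*pi*r^2)
psi = 2.1317e+11 * 2.83 * 1.602e-13 / (4*pi*5.8^2)
psi = 2.2862e-04 W/m^2

2.2862e-04


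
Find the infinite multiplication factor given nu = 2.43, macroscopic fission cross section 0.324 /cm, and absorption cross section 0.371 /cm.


k_inf = nu * Sigma_f / Sigma_a
k_inf = 2.43 * 0.324 / 0.371
k_inf = 2.1222

2.1222


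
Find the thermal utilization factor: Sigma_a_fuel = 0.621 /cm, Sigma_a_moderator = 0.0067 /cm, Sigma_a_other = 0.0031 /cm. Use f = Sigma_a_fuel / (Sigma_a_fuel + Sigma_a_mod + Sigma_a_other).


f = Sigma_a_fuel / (Sigma_a_fuel + Sigma_a_mod + Sigma_a_other)
f = 0.621 / (0.621 + 0.0067 + 0.0031)
f = 0.98446

0.98446


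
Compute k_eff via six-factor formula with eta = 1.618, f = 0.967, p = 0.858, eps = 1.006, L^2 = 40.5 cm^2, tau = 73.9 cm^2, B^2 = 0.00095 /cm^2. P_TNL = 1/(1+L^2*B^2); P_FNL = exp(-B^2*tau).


k_inf = eta*f*p*eps = 1.618*0.967*0.858*1.006 = 1.350487
P_TNL = 1/(1 + L^2*B^2) = 1/(1 + 40.5*0.00095) = 0.9629505
P_FNL = exp(-B^2*tau) = exp(-0.00095*73.9) = 0.9322027
k_eff = k_inf * P_TNL * P_FNL = 1.350487 * 0.9629505 * 0.9322027
k_eff = 1.2123

1.2123


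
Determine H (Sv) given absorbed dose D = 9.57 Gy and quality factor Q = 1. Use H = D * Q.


H = D * Q
H = 9.57 * 1
H = 9.5700 Sv

9.5700


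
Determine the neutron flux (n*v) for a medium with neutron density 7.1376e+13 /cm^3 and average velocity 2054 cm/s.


phi = n * v
phi = 7.1376e+13 * 2054
phi = 1.4661e+17 /cm^2/s

1.4661e+17


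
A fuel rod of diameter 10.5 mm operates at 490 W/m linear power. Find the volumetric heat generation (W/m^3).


r = D / 2 / 1000 = 10.5 / 2 / 1000 = 0.00525 m
q''' = q' / (pi * r^2)
q''' = 490 / (pi * 0.00525^2)
q''' = 5.6588e+06 W/m^3

5.6588e+06


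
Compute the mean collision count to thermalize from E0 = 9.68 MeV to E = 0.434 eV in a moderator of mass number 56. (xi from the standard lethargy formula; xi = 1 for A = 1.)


xi = 1 + (A-1)^2/(2A)*ln((A-1)/(A+1)) = 0.03529286 (for A = 56)
n = ln(E0/E) / xi
n = ln(9.68e6 / 0.434) / 0.03529286
n = ln(2.230415e+07) / 0.03529286 = 479.43

479.43


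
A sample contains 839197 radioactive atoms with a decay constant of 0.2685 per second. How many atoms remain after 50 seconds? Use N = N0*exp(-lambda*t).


N = N0 * exp(-lambda * t)
N = 839197 * exp(-0.2685 * 50)
N = 1.2401

1.2401


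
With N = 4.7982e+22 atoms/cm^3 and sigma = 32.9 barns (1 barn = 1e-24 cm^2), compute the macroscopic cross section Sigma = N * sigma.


Sigma = N * sigma_barns * 1e-24
Sigma = 4.7982e+22 * 32.9 * 1e-24
Sigma = 1.5786 /cm

1.5786


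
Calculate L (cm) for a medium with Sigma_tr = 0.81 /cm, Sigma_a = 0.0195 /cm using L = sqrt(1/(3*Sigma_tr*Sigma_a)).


D = 1 / (3 * Sigma_tr) = 1 / (3 * 0.81) = 0.4115226 cm
L = sqrt(D / Sigma_a)
L = sqrt(0.4115226 / 0.0195)
L = 4.5939 cm

4.5939


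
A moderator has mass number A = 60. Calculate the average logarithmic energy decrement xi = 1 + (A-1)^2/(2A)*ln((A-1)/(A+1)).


xi = 1 + (A-1)^2/(2A) * ln((A-1)/(A+1))
xi = 1 + (60-1)^2/(2*60) * ln((60-1)/(60 +1))
xi = 0.032966

0.032966


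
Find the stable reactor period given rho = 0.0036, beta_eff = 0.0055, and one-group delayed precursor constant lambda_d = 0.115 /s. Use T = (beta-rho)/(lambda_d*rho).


T = (beta - rho) / (lambda_d * rho)
T = (0.0055 - 0.0036) / (0.115 * 0.0036)
T = 4.5894 s

4.5894


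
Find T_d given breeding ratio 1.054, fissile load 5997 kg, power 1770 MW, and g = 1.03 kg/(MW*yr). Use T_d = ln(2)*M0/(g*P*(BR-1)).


Breeding gain G = BR - 1 = 1.054 - 1 = 0.054
Fissile production rate = g * P * G = 1.03 * 1770 * 0.054 = 98.4474 kg/yr
T_d = ln(2) * M0 / (g * P * G)
T_d = ln(2) * 5997 / 98.4474 = 42.224 yr

42.224


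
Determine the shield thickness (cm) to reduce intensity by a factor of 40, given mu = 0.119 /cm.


x = ln(factor) / mu
x = ln(40) / 0.119
x = 30.999 cm

30.999


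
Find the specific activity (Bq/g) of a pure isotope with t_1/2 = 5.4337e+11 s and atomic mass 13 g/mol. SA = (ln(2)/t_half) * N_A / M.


lambda = ln(2) / t_half = ln(2) / 5.4337e+11 = 1.275645e-12 /s
SA = lambda * N_A / M
SA = 1.275645e-12 * 6.022e23 / 13
SA = 5.9092e+10 Bq/g

5.9092e+10


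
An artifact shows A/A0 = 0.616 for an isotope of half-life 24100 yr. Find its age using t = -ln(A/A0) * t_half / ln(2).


lambda = ln(2) / t_half = ln(2) / 24100 = 2.876129e-05 /yr
t = -ln(A/A0) / lambda
t = -ln(0.616) / 2.876129e-05
t = 16846 yr

16846


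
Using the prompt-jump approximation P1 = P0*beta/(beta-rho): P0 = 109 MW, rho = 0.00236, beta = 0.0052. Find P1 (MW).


P1/P0 = beta / (beta - rho)
P1/P0 = 0.0052 / (0.0052 - 0.00236) = 1.830986
P1 = 109 * 1.830986 = 199.58 MW

199.58


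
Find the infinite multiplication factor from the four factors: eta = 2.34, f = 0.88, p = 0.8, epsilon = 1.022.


k_inf = eta * f * p * epsilon
k_inf = 2.34 * 0.88 * 0.8 * 1.022
k_inf = 1.6836

1.6836


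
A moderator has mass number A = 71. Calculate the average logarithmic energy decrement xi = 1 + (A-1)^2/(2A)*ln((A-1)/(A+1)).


xi = 1 + (A-1)^2/(2A) * ln((A-1)/(A+1))
xi = 1 + (71-1)^2/(2*71) * ln((71-1)/(71 +1))
xi = 0.027906

0.027906


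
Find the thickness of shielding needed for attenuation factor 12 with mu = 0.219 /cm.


x = ln(factor) / mu
x = ln(12) / 0.219
x = 11.347 cm

11.347


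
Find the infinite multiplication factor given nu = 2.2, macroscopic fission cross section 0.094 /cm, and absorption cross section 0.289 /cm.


k_inf = nu * Sigma_f / Sigma_a
k_inf = 2.2 * 0.094 / 0.289
k_inf = 0.71557

0.71557


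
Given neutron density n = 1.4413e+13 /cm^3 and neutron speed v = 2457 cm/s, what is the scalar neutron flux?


phi = n * v
phi = 1.4413e+13 * 2457
phi = 3.5413e+16 /cm^2/s

3.5413e+16


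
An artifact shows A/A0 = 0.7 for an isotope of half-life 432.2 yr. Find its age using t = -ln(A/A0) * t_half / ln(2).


lambda = ln(2) / t_half = ln(2) / 432.2 = 0.001603765 /yr
t = -ln(A/A0) / lambda
t = -ln(0.7) / 0.001603765
t = 222.40 yr

222.40


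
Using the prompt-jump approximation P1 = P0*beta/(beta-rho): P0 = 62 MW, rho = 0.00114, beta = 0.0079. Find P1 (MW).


P1/P0 = beta / (beta - rho)
P1/P0 = 0.0079 / (0.0079 - 0.00114) = 1.168639
P1 = 62 * 1.168639 = 72.456 MW

72.456


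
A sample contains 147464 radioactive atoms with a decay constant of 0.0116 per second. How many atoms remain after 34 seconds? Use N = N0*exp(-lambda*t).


N = N0 * exp(-lambda * t)
N = 147464 * exp(-0.0116 * 34)
N = 99403

99403


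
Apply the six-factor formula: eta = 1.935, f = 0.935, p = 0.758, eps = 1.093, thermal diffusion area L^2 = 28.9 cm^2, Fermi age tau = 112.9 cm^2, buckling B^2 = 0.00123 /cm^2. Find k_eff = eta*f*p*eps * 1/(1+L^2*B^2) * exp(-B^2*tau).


k_inf = eta*f*p*eps = 1.935*0.935*0.758*1.093 = 1.498932
P_TNL = 1/(1 + L^2*B^2) = 1/(1 + 28.9*0.00123) = 0.9656732
P_FNL = exp(-B^2*tau) = exp(-0.00123*112.9) = 0.8703438
k_eff = k_inf * P_TNL * P_FNL = 1.498932 * 0.9656732 * 0.8703438
k_eff = 1.2598

1.2598


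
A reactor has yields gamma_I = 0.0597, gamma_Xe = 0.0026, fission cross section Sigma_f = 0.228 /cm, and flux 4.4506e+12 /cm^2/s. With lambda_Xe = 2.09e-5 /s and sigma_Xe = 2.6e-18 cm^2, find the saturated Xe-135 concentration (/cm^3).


Xe_eq = (gamma_I + gamma_Xe) * Sigma_f * phi / (lambda_Xe + sigma_Xe * phi)
Numerator = (0.0597 + 0.0026) * 0.228 * 4.4506e+12 = 6.321810e+10
Denominator = 2.09e-5 + 2.6e-18 * 4.4506e+12 = 3.247156e-05
Xe_eq = 6.321810e+10 / 3.247156e-05 = 1.9469e+15 /cm^3

1.9469e+15


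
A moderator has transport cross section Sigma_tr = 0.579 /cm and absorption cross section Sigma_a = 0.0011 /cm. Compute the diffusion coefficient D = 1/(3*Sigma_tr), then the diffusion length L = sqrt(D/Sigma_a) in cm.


D = 1 / (3 * Sigma_tr) = 1 / (3 * 0.579) = 0.5757052 cm
L = sqrt(D / Sigma_a)
L = sqrt(0.5757052 / 0.0011)
L = 22.877 cm

22.877


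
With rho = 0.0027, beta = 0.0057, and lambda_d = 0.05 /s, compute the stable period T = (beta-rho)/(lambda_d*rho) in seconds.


T = (beta - rho) / (lambda_d * rho)
T = (0.0057 - 0.0027) / (0.05 * 0.0027)
T = 22.222 s

22.222


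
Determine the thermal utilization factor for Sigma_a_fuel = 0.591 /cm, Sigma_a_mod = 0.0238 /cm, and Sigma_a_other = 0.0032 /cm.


f = Sigma_a_fuel / (Sigma_a_fuel + Sigma_a_mod + Sigma_a_other)
f = 0.591 / (0.591 + 0.0238 + 0.0032)
f = 0.95631

0.95631


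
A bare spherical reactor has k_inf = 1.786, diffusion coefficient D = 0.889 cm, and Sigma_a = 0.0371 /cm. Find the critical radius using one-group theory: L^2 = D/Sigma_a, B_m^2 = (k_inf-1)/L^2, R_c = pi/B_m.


L^2 = D / Sigma_a = 0.889 / 0.0371 = 23.96226 cm^2
B_m^2 = (k_inf - 1) / L^2 = (1.786 - 1) / 23.96226 = 0.03280158 /cm^2
For a bare sphere: B_g = pi/R, so R_c = pi / sqrt(B_m^2)
R_c = pi / sqrt(0.03280158) = 17.346 cm

17.346


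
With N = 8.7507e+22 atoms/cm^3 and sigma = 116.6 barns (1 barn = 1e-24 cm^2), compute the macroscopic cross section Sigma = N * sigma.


Sigma = N * sigma_barns * 1e-24
Sigma = 8.7507e+22 * 116.6 * 1e-24
Sigma = 10.203 /cm

10.203


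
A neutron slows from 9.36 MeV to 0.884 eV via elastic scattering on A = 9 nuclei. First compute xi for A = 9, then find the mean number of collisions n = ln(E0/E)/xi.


xi = 1 + (A-1)^2/(2A)*ln((A-1)/(A+1)) = 0.2066007 (for A = 9)
n = ln(E0/E) / xi
n = ln(9.36e6 / 0.884) / 0.2066007
n = ln(1.058824e+07) / 0.2066007 = 78.292

78.292


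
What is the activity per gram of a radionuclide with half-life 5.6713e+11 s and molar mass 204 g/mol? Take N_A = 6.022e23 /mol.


lambda = ln(2) / t_half = ln(2) / 5.6713e+11 = 1.222202e-12 /s
SA = lambda * N_A / M
SA = 1.222202e-12 * 6.022e23 / 204
SA = 3.6079e+09 Bq/g

3.6079e+09


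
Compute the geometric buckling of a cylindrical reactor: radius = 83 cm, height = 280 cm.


B^2 = (2.405/R)^2 + (pi/H)^2
B^2 = (2.405/83)^2 + (pi/280)^2
B^2 = 9.6549e-04 /cm^2

9.6549e-04


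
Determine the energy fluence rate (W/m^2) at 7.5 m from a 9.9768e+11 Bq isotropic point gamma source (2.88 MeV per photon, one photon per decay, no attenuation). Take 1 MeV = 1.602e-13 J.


psi = A * E * 1.602e-13 / (4*pi*r^2)
psi = 9.9768e+11 * 2.88 * 1.602e-13 / (4*pi*7.5^2)
psi = 6.5120e-04 W/m^2

6.5120e-04


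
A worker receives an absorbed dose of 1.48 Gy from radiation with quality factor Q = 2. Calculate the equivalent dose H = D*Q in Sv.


H = D * Q
H = 1.48 * 2
H = 2.9600 Sv

2.9600


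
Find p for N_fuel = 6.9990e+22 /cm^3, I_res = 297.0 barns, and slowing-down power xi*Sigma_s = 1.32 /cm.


p = exp(-N * I * 1e-24 / (xi*Sigma_s))
p = exp(-6.9990e+22 * 297.0 * 1e-24 / 1.32)
p = 1.4482e-07

1.4482e-07


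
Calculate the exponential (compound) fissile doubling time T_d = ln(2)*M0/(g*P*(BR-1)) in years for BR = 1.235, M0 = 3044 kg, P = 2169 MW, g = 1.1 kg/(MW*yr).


Breeding gain G = BR - 1 = 1.235 - 1 = 0.235
Fissile production rate = g * P * G = 1.1 * 2169 * 0.235 = 560.6865 kg/yr
T_d = ln(2) * M0 / (g * P * G)
T_d = ln(2) * 3044 / 560.6865 = 3.7631 yr

3.7631


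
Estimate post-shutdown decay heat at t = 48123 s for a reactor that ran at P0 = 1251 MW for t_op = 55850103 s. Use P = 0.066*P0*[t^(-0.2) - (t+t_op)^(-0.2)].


P/P0 = 0.066 * [t^(-0.2) - (t + t_op)^(-0.2)]
P/P0 = 0.066 * [48123^(-0.2) - (48123 + 55850103)^(-0.2)]
P/P0 = 0.066 * [0.1157523 - 0.02821762] = 0.005777289
P = 1251 * 0.005777289 = 7.2274 MW

7.2274


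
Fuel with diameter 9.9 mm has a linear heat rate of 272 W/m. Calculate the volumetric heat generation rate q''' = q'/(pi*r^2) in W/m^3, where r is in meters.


r = D / 2 / 1000 = 9.9 / 2 / 1000 = 0.00495 m
q''' = q' / (pi * r^2)
q''' = 272 / (pi * 0.00495^2)
q''' = 3.5335e+06 W/m^3

3.5335e+06


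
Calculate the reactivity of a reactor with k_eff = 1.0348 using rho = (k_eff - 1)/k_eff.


rho = (k_eff - 1) / k_eff
rho = (1.0348 - 1) / 1.0348
rho = 0.033630

0.033630


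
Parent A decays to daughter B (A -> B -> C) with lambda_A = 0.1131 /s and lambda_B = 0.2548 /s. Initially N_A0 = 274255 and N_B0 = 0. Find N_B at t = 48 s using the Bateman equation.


N_B(t) = lambda_A * N_A0 / (lambda_B - lambda_A) * [exp(-lambda_A*t) - exp(-lambda_B*t)]
exp(-0.1131*48) = 0.004388359; exp(-0.2548*48) = 4.879831e-06
N_B = 0.1131 * 274255 / (0.2548 - 0.1131) * (0.004388359 - 4.879831e-06)
N_B = 959.55

959.55


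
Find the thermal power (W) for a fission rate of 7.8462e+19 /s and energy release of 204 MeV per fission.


P = fission_rate * E_MeV * 1.602e-13
P = 7.8462e+19 * 204 * 1.602e-13
P = 2.5642e+09 W

2.5642e+09


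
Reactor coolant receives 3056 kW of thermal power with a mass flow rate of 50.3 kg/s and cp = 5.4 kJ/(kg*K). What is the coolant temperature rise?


dT = Q / (m_dot * cp)
dT = 3056 / (50.3 * 5.4)
dT = 11.251 C

11.251


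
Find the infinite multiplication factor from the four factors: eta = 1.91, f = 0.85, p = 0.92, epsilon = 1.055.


k_inf = eta * f * p * epsilon
k_inf = 1.91 * 0.85 * 0.92 * 1.055
k_inf = 1.5758

1.5758


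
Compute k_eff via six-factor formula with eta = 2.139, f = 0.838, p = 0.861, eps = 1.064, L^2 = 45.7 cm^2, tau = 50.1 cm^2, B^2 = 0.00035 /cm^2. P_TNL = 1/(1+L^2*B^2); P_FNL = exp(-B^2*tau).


k_inf = eta*f*p*eps = 2.139*0.838*0.861*1.064 = 1.642100
P_TNL = 1/(1 + L^2*B^2) = 1/(1 + 45.7*0.00035) = 0.9842568
P_FNL = exp(-B^2*tau) = exp(-0.00035*50.1) = 0.9826178
k_eff = k_inf * P_TNL * P_FNL = 1.642100 * 0.9842568 * 0.9826178
k_eff = 1.5882

1.5882


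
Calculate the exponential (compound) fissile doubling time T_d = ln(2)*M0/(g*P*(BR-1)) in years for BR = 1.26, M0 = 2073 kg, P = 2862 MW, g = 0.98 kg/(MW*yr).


Breeding gain G = BR - 1 = 1.26 - 1 = 0.26
Fissile production rate = g * P * G = 0.98 * 2862 * 0.26 = 729.2376 kg/yr
T_d = ln(2) * M0 / (g * P * G)
T_d = ln(2) * 2073 / 729.2376 = 1.9704 yr

1.9704


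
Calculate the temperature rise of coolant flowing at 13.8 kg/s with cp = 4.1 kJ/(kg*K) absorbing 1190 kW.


dT = Q / (m_dot * cp)
dT = 1190 / (13.8 * 4.1)
dT = 21.032 C

21.032


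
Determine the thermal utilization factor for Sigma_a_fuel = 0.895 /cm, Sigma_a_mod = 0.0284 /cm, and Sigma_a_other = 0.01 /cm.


f = Sigma_a_fuel / (Sigma_a_fuel + Sigma_a_mod + Sigma_a_other)
f = 0.895 / (0.895 + 0.0284 + 0.01)
f = 0.95886

0.95886


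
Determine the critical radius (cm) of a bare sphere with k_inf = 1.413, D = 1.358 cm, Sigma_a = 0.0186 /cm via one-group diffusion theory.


L^2 = D / Sigma_a = 1.358 / 0.0186 = 73.01075 cm^2
B_m^2 = (k_inf - 1) / L^2 = (1.413 - 1) / 73.01075 = 0.005656701 /cm^2
For a bare sphere: B_g = pi/R, so R_c = pi / sqrt(B_m^2)
R_c = pi / sqrt(0.005656701) = 41.770 cm

41.770


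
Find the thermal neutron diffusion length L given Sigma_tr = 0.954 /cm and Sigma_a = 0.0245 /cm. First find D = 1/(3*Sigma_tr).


D = 1 / (3 * Sigma_tr) = 1 / (3 * 0.954) = 0.3494060 cm
L = sqrt(D / Sigma_a)
L = sqrt(0.3494060 / 0.0245)
L = 3.7764 cm

3.7764


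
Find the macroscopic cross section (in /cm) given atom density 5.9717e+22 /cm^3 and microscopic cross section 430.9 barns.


Sigma = N * sigma_barns * 1e-24
Sigma = 5.9717e+22 * 430.9 * 1e-24
Sigma = 25.732 /cm

25.732


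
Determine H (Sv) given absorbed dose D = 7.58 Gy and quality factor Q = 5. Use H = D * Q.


H = D * Q
H = 7.58 * 5
H = 37.900 Sv

37.900


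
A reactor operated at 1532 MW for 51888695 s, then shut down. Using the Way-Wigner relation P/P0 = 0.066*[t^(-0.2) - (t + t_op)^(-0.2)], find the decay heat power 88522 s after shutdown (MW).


P/P0 = 0.066 * [t^(-0.2) - (t + t_op)^(-0.2)]
P/P0 = 0.066 * [88522^(-0.2) - (88522 + 51888695)^(-0.2)]
P/P0 = 0.066 * [0.1024684 - 0.02863106] = 0.004873264
P = 1532 * 0.004873264 = 7.4658 MW

7.4658


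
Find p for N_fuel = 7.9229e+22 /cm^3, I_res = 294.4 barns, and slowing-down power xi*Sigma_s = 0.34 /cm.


p = exp(-N * I * 1e-24 / (xi*Sigma_s))
p = exp(-7.9229e+22 * 294.4 * 1e-24 / 0.34)
p = 1.6073e-30

1.6073e-30


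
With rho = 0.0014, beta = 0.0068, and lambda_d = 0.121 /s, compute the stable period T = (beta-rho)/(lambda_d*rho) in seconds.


T = (beta - rho) / (lambda_d * rho)
T = (0.0068 - 0.0014) / (0.121 * 0.0014)
T = 31.877 s

31.877


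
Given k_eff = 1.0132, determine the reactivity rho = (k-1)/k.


rho = (k_eff - 1) / k_eff
rho = (1.0132 - 1) / 1.0132
rho = 0.013028

0.013028


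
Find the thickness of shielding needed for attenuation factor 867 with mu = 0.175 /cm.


x = ln(factor) / mu
x = ln(867) / 0.175
x = 38.657 cm

38.657


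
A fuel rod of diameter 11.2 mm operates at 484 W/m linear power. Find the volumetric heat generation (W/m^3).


r = D / 2 / 1000 = 11.2 / 2 / 1000 = 0.0056 m
q''' = q' / (pi * r^2)
q''' = 484 / (pi * 0.0056^2)
q''' = 4.9127e+06 W/m^3

4.9127e+06


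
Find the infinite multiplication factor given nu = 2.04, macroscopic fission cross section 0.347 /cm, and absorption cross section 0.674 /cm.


k_inf = nu * Sigma_f / Sigma_a
k_inf = 2.04 * 0.347 / 0.674
k_inf = 1.0503

1.0503


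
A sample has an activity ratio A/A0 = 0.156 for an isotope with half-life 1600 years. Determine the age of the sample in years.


lambda = ln(2) / t_half = ln(2) / 1600 = 4.332170e-04 /yr
t = -ln(A/A0) / lambda
t = -ln(0.156) / 4.332170e-04
t = 4288.6 yr

4288.6


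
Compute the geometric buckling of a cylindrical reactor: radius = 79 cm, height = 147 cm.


B^2 = (2.405/R)^2 + (pi/H)^2
B^2 = (2.405/79)^2 + (pi/147)^2
B^2 = 0.0013835 /cm^2

0.0013835


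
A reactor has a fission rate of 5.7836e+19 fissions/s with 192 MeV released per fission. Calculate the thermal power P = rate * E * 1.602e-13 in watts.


P = fission_rate * E_MeV * 1.602e-13
P = 5.7836e+19 * 192 * 1.602e-13
P = 1.7789e+09 W

1.7789e+09


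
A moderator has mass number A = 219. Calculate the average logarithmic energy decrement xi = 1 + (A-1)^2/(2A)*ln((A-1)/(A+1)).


xi = 1 + (A-1)^2/(2A) * ln((A-1)/(A+1))
xi = 1 + (219-1)^2/(2*219) * ln((219-1)/(219 +1))
xi = 0.0091047

0.0091047


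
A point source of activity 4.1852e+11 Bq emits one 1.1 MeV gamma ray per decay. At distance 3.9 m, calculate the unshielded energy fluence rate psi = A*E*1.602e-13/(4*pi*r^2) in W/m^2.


psi = A * E * 1.602e-13 / (4*pi*r^2)
psi = 4.1852e+11 * 1.1 * 1.602e-13 / (4*pi*3.9^2)
psi = 3.8586e-04 W/m^2

3.8586e-04


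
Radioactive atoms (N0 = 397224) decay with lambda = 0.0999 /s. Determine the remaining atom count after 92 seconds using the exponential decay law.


N = N0 * exp(-lambda * t)
N = 397224 * exp(-0.0999 * 92)
N = 40.506

40.506


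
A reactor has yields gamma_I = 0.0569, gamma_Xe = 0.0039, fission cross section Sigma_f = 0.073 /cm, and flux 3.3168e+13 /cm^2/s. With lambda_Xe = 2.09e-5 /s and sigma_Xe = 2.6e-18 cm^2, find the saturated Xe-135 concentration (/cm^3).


Xe_eq = (gamma_I + gamma_Xe) * Sigma_f * phi / (lambda_Xe + sigma_Xe * phi)
Numerator = (0.0569 + 0.0039) * 0.073 * 3.3168e+13 = 1.472129e+11
Denominator = 2.09e-5 + 2.6e-18 * 3.3168e+13 = 1.071368e-04
Xe_eq = 1.472129e+11 / 1.071368e-04 = 1.3741e+15 /cm^3

1.3741e+15


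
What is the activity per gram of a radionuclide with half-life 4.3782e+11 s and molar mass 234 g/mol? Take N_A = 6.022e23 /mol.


lambda = ln(2) / t_half = ln(2) / 4.3782e+11 = 1.583178e-12 /s
SA = lambda * N_A / M
SA = 1.583178e-12 * 6.022e23 / 234
SA = 4.0743e+09 Bq/g

4.0743e+09


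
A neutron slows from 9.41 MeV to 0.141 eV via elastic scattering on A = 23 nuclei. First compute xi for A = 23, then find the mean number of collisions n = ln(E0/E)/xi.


xi = 1 + (A-1)^2/(2A)*ln((A-1)/(A+1)) = 0.08448899 (for A = 23)
n = ln(E0/E) / xi
n = ln(9.41e6 / 0.141) / 0.08448899
n = ln(6.673759e+07) / 0.08448899 = 213.24

213.24


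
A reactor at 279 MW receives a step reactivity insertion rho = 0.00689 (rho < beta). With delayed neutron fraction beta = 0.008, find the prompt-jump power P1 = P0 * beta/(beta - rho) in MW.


P1/P0 = beta / (beta - rho)
P1/P0 = 0.008 / (0.008 - 0.00689) = 7.207207
P1 = 279 * 7.207207 = 2010.8 MW

2010.8


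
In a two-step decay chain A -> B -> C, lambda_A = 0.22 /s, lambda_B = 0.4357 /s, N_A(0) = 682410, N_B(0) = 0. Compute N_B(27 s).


N_B(t) = lambda_A * N_A0 / (lambda_B - lambda_A) * [exp(-lambda_A*t) - exp(-lambda_B*t)]
exp(-0.22*27) = 0.002632030; exp(-0.4357*27) = 7.780422e-06
N_B = 0.22 * 682410 / (0.4357 - 0.22) * (0.002632030 - 7.780422e-06)
N_B = 1826.5

1826.5


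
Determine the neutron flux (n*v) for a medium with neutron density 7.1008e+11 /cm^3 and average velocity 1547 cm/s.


phi = n * v
phi = 7.1008e+11 * 1547
phi = 1.0985e+15 /cm^2/s

1.0985e+15


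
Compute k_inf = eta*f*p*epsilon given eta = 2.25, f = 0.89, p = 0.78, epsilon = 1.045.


k_inf = eta * f * p * epsilon
k_inf = 2.25 * 0.89 * 0.78 * 1.045
k_inf = 1.6322

1.6322


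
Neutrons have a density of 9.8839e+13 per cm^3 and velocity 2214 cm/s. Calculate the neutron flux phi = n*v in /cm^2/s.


phi = n * v
phi = 9.8839e+13 * 2214
phi = 2.1883e+17 /cm^2/s

2.1883e+17


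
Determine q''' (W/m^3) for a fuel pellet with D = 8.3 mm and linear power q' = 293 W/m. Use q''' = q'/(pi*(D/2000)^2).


r = D / 2 / 1000 = 8.3 / 2 / 1000 = 0.00415 m
q''' = q' / (pi * r^2)
q''' = 293 / (pi * 0.00415^2)
q''' = 5.4153e+06 W/m^3

5.4153e+06


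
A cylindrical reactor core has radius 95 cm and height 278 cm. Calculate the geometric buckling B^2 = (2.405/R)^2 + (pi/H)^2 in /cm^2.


B^2 = (2.405/R)^2 + (pi/H)^2
B^2 = (2.405/95)^2 + (pi/278)^2
B^2 = 7.6859e-04 /cm^2

7.6859e-04


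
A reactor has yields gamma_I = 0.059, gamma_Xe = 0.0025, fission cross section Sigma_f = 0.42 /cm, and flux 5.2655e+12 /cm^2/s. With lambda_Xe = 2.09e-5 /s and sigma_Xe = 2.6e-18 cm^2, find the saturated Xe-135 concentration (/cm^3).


Xe_eq = (gamma_I + gamma_Xe) * Sigma_f * phi / (lambda_Xe + sigma_Xe * phi)
Numerator = (0.059 + 0.0025) * 0.42 * 5.2655e+12 = 1.360079e+11
Denominator = 2.09e-5 + 2.6e-18 * 5.2655e+12 = 3.459030e-05
Xe_eq = 1.360079e+11 / 3.459030e-05 = 3.9320e+15 /cm^3

3.9320e+15


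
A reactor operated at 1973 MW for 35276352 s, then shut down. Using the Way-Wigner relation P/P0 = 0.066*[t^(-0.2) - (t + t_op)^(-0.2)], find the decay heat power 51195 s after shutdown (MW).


P/P0 = 0.066 * [t^(-0.2) - (t + t_op)^(-0.2)]
P/P0 = 0.066 * [51195^(-0.2) - (51195 + 35276352)^(-0.2)]
P/P0 = 0.066 * [0.1143285 - 0.03092981] = 0.005504314
P = 1973 * 0.005504314 = 10.860 MW

10.860


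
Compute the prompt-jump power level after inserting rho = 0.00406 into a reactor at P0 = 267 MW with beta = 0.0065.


P1/P0 = beta / (beta - rho)
P1/P0 = 0.0065 / (0.0065 - 0.00406) = 2.663934
P1 = 267 * 2.663934 = 711.27 MW

711.27


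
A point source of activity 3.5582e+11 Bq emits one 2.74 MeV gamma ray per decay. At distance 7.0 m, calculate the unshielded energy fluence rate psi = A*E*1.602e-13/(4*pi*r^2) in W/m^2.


psi = A * E * 1.602e-13 / (4*pi*r^2)
psi = 3.5582e+11 * 2.74 * 1.602e-13 / (4*pi*7.0^2)
psi = 2.5365e-04 W/m^2

2.5365e-04


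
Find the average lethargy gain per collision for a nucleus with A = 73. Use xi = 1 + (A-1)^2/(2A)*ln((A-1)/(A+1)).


xi = 1 + (A-1)^2/(2A) * ln((A-1)/(A+1))
xi = 1 + (73-1)^2/(2*73) * ln((73-1)/(73 +1))
xi = 0.027149

0.027149


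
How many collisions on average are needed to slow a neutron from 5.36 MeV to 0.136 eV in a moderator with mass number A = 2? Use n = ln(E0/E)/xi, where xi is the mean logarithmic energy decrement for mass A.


xi = 1 + (A-1)^2/(2A)*ln((A-1)/(A+1)) = 0.7253469 (for A = 2)
n = ln(E0/E) / xi
n = ln(5.36e6 / 0.136) / 0.7253469
n = ln(3.941176e+07) / 0.7253469 = 24.112

24.112


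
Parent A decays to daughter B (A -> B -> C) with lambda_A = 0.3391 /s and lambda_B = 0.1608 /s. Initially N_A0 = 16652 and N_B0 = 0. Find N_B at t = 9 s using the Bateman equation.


N_B(t) = lambda_A * N_A0 / (lambda_B - lambda_A) * [exp(-lambda_A*t) - exp(-lambda_B*t)]
exp(-0.3391*9) = 0.04726903; exp(-0.1608*9) = 0.2352280
N_B = 0.3391 * 16652 / (0.1608 - 0.3391) * (0.04726903 - 0.2352280)
N_B = 5952.6

5952.6


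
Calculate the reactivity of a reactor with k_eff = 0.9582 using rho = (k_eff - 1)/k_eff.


rho = (k_eff - 1) / k_eff
rho = (0.9582 - 1) / 0.9582
rho = -0.043623

-0.043623


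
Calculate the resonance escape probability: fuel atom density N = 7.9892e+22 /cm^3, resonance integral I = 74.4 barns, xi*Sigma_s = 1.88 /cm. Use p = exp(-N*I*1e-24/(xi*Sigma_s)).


p = exp(-N * I * 1e-24 / (xi*Sigma_s))
p = exp(-7.9892e+22 * 74.4 * 1e-24 / 1.88)
p = 0.042354

0.042354


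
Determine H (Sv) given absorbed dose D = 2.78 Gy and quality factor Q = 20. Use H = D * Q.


H = D * Q
H = 2.78 * 20
H = 55.600 Sv

55.600


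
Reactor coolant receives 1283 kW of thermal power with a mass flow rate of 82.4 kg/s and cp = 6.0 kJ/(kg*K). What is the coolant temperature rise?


dT = Q / (m_dot * cp)
dT = 1283 / (82.4 * 6.0)
dT = 2.5951 C

2.5951


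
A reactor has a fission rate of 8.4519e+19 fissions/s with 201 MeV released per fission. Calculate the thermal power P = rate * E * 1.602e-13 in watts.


P = fission_rate * E_MeV * 1.602e-13
P = 8.4519e+19 * 201 * 1.602e-13
P = 2.7215e+09 W

2.7215e+09


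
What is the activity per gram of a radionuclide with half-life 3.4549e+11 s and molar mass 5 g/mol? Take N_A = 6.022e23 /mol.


lambda = ln(2) / t_half = ln(2) / 3.4549e+11 = 2.006273e-12 /s
SA = lambda * N_A / M
SA = 2.006273e-12 * 6.022e23 / 5
SA = 2.4164e+11 Bq/g

2.4164e+11


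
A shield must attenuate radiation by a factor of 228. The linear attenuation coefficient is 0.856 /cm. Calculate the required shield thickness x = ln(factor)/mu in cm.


x = ln(factor) / mu
x = ln(228) / 0.856
x = 6.3427 cm

6.3427


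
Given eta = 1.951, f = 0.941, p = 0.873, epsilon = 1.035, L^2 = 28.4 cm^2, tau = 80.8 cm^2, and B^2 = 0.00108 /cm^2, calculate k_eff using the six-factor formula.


k_inf = eta*f*p*eps = 1.951*0.941*0.873*1.035 = 1.658828
P_TNL = 1/(1 + L^2*B^2) = 1/(1 + 28.4*0.00108) = 0.9702408
P_FNL = exp(-B^2*tau) = exp(-0.00108*80.8) = 0.9164351
k_eff = k_inf * P_TNL * P_FNL = 1.658828 * 0.9702408 * 0.9164351
k_eff = 1.4750

1.4750


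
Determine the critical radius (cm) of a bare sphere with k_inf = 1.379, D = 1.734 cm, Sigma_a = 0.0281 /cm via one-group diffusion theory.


L^2 = D / Sigma_a = 1.734 / 0.0281 = 61.70819 cm^2
B_m^2 = (k_inf - 1) / L^2 = (1.379 - 1) / 61.70819 = 0.006141810 /cm^2
For a bare sphere: B_g = pi/R, so R_c = pi / sqrt(B_m^2)
R_c = pi / sqrt(0.006141810) = 40.087 cm

40.087


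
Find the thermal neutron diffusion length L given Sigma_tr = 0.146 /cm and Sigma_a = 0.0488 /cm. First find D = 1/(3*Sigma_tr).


D = 1 / (3 * Sigma_tr) = 1 / (3 * 0.146) = 2.283105 cm
L = sqrt(D / Sigma_a)
L = sqrt(2.283105 / 0.0488)
L = 6.8400 cm

6.8400


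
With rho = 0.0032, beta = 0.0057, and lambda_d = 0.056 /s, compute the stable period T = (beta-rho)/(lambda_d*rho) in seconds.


T = (beta - rho) / (lambda_d * rho)
T = (0.0057 - 0.0032) / (0.056 * 0.0032)
T = 13.951 s

13.951


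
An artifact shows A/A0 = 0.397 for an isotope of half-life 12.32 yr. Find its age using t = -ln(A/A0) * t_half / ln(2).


lambda = ln(2) / t_half = ln(2) / 12.32 = 0.05626195 /yr
t = -ln(A/A0) / lambda
t = -ln(0.397) / 0.05626195
t = 16.420 yr

16.420


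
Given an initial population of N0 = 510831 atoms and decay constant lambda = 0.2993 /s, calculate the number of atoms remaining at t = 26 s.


N = N0 * exp(-lambda * t)
N = 510831 * exp(-0.2993 * 26)
N = 213.15

213.15


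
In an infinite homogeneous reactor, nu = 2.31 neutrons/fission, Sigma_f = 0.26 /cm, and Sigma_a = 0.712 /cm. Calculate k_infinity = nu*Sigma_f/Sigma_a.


k_inf = nu * Sigma_f / Sigma_a
k_inf = 2.31 * 0.26 / 0.712
k_inf = 0.84354

0.84354


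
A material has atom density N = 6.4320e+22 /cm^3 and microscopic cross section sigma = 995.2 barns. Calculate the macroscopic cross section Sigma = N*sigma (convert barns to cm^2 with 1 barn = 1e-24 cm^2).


Sigma = N * sigma_barns * 1e-24
Sigma = 6.4320e+22 * 995.2 * 1e-24
Sigma = 64.011 /cm

64.011


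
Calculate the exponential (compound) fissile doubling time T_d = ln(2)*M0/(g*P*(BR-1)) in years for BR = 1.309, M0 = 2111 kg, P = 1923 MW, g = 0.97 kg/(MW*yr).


Breeding gain G = BR - 1 = 1.309 - 1 = 0.309
Fissile production rate = g * P * G = 0.97 * 1923 * 0.309 = 576.38079 kg/yr
T_d = ln(2) * M0 / (g * P * G)
T_d = ln(2) * 2111 / 576.38079 = 2.5387 yr

2.5387


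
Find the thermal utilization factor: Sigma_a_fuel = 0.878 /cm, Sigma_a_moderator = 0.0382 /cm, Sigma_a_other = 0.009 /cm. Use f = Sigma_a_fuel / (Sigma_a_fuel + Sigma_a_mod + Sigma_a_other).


f = Sigma_a_fuel / (Sigma_a_fuel + Sigma_a_mod + Sigma_a_other)
f = 0.878 / (0.878 + 0.0382 + 0.009)
f = 0.94898

0.94898


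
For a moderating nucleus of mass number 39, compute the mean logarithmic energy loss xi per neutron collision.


xi = 1 + (A-1)^2/(2A) * ln((A-1)/(A+1))
xi = 1 + (39-1)^2/(2*39) * ln((39-1)/(39 +1))
xi = 0.050416

0.050416


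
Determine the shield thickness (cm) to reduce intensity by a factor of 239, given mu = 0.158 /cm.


x = ln(factor) / mu
x = ln(239) / 0.158
x = 34.661 cm

34.661


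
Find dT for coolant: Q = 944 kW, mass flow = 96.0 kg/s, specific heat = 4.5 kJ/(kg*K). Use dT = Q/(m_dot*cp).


dT = Q / (m_dot * cp)
dT = 944 / (96.0 * 4.5)
dT = 2.1852 C

2.1852


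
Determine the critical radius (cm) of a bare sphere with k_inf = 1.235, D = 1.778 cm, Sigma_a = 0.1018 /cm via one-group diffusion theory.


L^2 = D / Sigma_a = 1.778 / 0.1018 = 17.46562 cm^2
B_m^2 = (k_inf - 1) / L^2 = (1.235 - 1) / 17.46562 = 0.01345500 /cm^2
For a bare sphere: B_g = pi/R, so R_c = pi / sqrt(B_m^2)
R_c = pi / sqrt(0.01345500) = 27.084 cm

27.084


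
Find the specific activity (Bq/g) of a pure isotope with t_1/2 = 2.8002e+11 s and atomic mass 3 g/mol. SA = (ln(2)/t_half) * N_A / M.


lambda = ln(2) / t_half = ln(2) / 2.8002e+11 = 2.475349e-12 /s
SA = lambda * N_A / M
SA = 2.475349e-12 * 6.022e23 / 3
SA = 4.9689e+11 Bq/g

4.9689e+11


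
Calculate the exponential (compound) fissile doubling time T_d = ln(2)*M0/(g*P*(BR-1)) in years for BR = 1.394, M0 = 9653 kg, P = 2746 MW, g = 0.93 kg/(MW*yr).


Breeding gain G = BR - 1 = 1.394 - 1 = 0.394
Fissile production rate = g * P * G = 0.93 * 2746 * 0.394 = 1006.18932 kg/yr
T_d = ln(2) * M0 / (g * P * G)
T_d = ln(2) * 9653 / 1006.18932 = 6.6498 yr

6.6498


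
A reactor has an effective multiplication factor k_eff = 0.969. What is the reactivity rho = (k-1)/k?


rho = (k_eff - 1) / k_eff
rho = (0.969 - 1) / 0.969
rho = -0.031992

-0.031992


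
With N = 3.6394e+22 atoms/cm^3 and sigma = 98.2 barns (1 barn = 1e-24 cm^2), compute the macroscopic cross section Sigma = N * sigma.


Sigma = N * sigma_barns * 1e-24
Sigma = 3.6394e+22 * 98.2 * 1e-24
Sigma = 3.5739 /cm

3.5739


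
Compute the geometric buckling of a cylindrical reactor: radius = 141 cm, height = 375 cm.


B^2 = (2.405/R)^2 + (pi/H)^2
B^2 = (2.405/141)^2 + (pi/375)^2
B^2 = 3.6112e-04 /cm^2

3.6112e-04


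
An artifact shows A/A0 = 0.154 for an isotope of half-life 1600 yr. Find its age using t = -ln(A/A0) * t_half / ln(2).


lambda = ln(2) / t_half = ln(2) / 1600 = 4.332170e-04 /yr
t = -ln(A/A0) / lambda
t = -ln(0.154) / 4.332170e-04
t = 4318.4 yr

4318.4


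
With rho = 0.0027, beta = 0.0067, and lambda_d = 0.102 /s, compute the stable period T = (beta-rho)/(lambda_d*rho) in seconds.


T = (beta - rho) / (lambda_d * rho)
T = (0.0067 - 0.0027) / (0.102 * 0.0027)
T = 14.524 s

14.524


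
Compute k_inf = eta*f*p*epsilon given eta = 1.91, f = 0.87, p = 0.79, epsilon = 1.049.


k_inf = eta * f * p * epsilon
k_inf = 1.91 * 0.87 * 0.79 * 1.049
k_inf = 1.3771

1.3771


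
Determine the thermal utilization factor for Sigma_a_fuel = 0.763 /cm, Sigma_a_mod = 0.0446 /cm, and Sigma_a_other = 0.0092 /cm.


f = Sigma_a_fuel / (Sigma_a_fuel + Sigma_a_mod + Sigma_a_other)
f = 0.763 / (0.763 + 0.0446 + 0.0092)
f = 0.93413

0.93413


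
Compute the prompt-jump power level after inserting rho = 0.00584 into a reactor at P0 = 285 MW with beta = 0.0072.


P1/P0 = beta / (beta - rho)
P1/P0 = 0.0072 / (0.0072 - 0.00584) = 5.294118
P1 = 285 * 5.294118 = 1508.8 MW

1508.8


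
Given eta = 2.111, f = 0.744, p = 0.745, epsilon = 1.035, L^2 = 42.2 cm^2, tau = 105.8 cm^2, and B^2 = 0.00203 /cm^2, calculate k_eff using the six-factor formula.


k_inf = eta*f*p*eps = 2.111*0.744*0.745*1.035 = 1.211038
P_TNL = 1/(1 + L^2*B^2) = 1/(1 + 42.2*0.00203) = 0.9210936
P_FNL = exp(-B^2*tau) = exp(-0.00203*105.8) = 0.8067237
k_eff = k_inf * P_TNL * P_FNL = 1.211038 * 0.9210936 * 0.8067237
k_eff = 0.89988

0.89988


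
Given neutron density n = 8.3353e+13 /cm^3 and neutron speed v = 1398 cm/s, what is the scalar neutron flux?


phi = n * v
phi = 8.3353e+13 * 1398
phi = 1.1653e+17 /cm^2/s

1.1653e+17


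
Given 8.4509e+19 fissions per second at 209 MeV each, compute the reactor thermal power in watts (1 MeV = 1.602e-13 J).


P = fission_rate * E_MeV * 1.602e-13
P = 8.4509e+19 * 209 * 1.602e-13
P = 2.8295e+09 W

2.8295e+09


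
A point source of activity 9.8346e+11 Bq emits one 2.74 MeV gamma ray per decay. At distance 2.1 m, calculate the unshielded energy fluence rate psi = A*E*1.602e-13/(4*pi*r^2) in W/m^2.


psi = A * E * 1.602e-13 / (4*pi*r^2)
psi = 9.8346e+11 * 2.74 * 1.602e-13 / (4*pi*2.1^2)
psi = 0.0077897 W/m^2

0.0077897


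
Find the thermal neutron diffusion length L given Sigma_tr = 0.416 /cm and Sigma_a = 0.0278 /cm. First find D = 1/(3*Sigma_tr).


D = 1 / (3 * Sigma_tr) = 1 / (3 * 0.416) = 0.8012821 cm
L = sqrt(D / Sigma_a)
L = sqrt(0.8012821 / 0.0278)
L = 5.3687 cm

5.3687


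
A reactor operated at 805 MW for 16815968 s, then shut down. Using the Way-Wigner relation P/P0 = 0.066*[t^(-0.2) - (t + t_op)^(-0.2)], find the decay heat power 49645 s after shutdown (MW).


P/P0 = 0.066 * [t^(-0.2) - (t + t_op)^(-0.2)]
P/P0 = 0.066 * [49645^(-0.2) - (49645 + 16815968)^(-0.2)]
P/P0 = 0.066 * [0.1150336 - 0.03585912] = 0.005225516
P = 805 * 0.005225516 = 4.2065 MW

4.2065


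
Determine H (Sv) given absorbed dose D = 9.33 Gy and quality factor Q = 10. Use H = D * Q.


H = D * Q
H = 9.33 * 10
H = 93.300 Sv

93.300


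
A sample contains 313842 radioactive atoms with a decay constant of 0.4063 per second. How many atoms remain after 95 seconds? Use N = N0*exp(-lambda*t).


N = N0 * exp(-lambda * t)
N = 313842 * exp(-0.4063 * 95)
N = 5.4150e-12

5.4150e-12


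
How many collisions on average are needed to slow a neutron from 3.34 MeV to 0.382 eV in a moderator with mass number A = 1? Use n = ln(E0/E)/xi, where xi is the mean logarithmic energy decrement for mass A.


xi = 1 + (A-1)^2/(2A)*ln((A-1)/(A+1)) = 1 (for A = 1)
n = ln(E0/E) / xi
n = ln(3.34e6 / 0.382) / 1
n = ln(8.743455e+06) / 1 = 15.984

15.984


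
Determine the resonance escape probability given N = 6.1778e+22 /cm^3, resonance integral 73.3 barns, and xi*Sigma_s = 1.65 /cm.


p = exp(-N * I * 1e-24 / (xi*Sigma_s))
p = exp(-6.1778e+22 * 73.3 * 1e-24 / 1.65)
p = 0.064284

0.064284


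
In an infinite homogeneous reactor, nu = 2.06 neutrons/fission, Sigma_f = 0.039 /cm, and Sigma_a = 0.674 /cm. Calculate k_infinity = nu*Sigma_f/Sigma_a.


k_inf = nu * Sigma_f / Sigma_a
k_inf = 2.06 * 0.039 / 0.674
k_inf = 0.11920

0.11920


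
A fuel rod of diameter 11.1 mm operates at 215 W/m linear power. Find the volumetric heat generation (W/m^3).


r = D / 2 / 1000 = 11.1 / 2 / 1000 = 0.00555 m
q''' = q' / (pi * r^2)
q''' = 215 / (pi * 0.00555^2)
q''' = 2.2218e+06 W/m^3

2.2218e+06


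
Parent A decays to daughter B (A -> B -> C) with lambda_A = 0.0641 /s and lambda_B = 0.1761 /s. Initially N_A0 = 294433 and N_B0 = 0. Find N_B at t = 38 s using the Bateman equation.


N_B(t) = lambda_A * N_A0 / (lambda_B - lambda_A) * [exp(-lambda_A*t) - exp(-lambda_B*t)]
exp(-0.0641*38) = 0.08752770; exp(-0.1761*38) = 0.001241047
N_B = 0.0641 * 294433 / (0.1761 - 0.0641) * (0.08752770 - 0.001241047)
N_B = 14540

14540


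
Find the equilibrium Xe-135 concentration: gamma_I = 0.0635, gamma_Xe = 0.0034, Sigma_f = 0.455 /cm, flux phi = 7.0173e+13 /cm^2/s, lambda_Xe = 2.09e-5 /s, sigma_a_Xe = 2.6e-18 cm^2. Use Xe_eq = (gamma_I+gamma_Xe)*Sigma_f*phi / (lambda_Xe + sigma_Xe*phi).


Xe_eq = (gamma_I + gamma_Xe) * Sigma_f * phi / (lambda_Xe + sigma_Xe * phi)
Numerator = (0.0635 + 0.0034) * 0.455 * 7.0173e+13 = 2.136031e+12
Denominator = 2.09e-5 + 2.6e-18 * 7.0173e+13 = 2.033498e-04
Xe_eq = 2.136031e+12 / 2.033498e-04 = 1.0504e+16 /cm^3

1.0504e+16
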